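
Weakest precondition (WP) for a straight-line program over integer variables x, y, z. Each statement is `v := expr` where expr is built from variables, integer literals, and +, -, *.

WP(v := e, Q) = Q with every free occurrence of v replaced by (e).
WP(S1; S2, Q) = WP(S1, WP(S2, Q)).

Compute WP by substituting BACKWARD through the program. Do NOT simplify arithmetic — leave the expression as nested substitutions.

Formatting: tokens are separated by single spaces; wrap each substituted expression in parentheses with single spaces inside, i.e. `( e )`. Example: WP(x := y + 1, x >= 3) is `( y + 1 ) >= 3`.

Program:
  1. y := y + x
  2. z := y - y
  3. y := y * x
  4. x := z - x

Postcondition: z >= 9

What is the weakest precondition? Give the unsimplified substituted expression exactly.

Answer: ( ( y + x ) - ( y + x ) ) >= 9

Derivation:
post: z >= 9
stmt 4: x := z - x  -- replace 0 occurrence(s) of x with (z - x)
  => z >= 9
stmt 3: y := y * x  -- replace 0 occurrence(s) of y with (y * x)
  => z >= 9
stmt 2: z := y - y  -- replace 1 occurrence(s) of z with (y - y)
  => ( y - y ) >= 9
stmt 1: y := y + x  -- replace 2 occurrence(s) of y with (y + x)
  => ( ( y + x ) - ( y + x ) ) >= 9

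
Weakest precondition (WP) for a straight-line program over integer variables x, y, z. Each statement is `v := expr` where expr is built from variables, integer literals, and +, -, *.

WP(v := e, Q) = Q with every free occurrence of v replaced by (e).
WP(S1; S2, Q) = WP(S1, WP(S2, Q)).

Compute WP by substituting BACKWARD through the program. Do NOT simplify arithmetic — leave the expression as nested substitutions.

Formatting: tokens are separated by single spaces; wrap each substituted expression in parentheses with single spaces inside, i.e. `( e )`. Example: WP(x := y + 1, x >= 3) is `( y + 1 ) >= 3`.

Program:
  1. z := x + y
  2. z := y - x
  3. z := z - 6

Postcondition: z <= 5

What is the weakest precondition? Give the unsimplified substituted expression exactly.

post: z <= 5
stmt 3: z := z - 6  -- replace 1 occurrence(s) of z with (z - 6)
  => ( z - 6 ) <= 5
stmt 2: z := y - x  -- replace 1 occurrence(s) of z with (y - x)
  => ( ( y - x ) - 6 ) <= 5
stmt 1: z := x + y  -- replace 0 occurrence(s) of z with (x + y)
  => ( ( y - x ) - 6 ) <= 5

Answer: ( ( y - x ) - 6 ) <= 5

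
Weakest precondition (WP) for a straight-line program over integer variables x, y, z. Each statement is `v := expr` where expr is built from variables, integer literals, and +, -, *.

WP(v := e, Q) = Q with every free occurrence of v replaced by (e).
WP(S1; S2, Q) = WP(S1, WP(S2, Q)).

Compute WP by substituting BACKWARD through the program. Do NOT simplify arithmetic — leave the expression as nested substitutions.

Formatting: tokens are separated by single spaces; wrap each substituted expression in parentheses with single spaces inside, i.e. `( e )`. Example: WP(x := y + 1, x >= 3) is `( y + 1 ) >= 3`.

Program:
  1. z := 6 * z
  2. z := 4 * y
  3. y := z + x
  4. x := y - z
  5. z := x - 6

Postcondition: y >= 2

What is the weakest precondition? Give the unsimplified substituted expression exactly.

post: y >= 2
stmt 5: z := x - 6  -- replace 0 occurrence(s) of z with (x - 6)
  => y >= 2
stmt 4: x := y - z  -- replace 0 occurrence(s) of x with (y - z)
  => y >= 2
stmt 3: y := z + x  -- replace 1 occurrence(s) of y with (z + x)
  => ( z + x ) >= 2
stmt 2: z := 4 * y  -- replace 1 occurrence(s) of z with (4 * y)
  => ( ( 4 * y ) + x ) >= 2
stmt 1: z := 6 * z  -- replace 0 occurrence(s) of z with (6 * z)
  => ( ( 4 * y ) + x ) >= 2

Answer: ( ( 4 * y ) + x ) >= 2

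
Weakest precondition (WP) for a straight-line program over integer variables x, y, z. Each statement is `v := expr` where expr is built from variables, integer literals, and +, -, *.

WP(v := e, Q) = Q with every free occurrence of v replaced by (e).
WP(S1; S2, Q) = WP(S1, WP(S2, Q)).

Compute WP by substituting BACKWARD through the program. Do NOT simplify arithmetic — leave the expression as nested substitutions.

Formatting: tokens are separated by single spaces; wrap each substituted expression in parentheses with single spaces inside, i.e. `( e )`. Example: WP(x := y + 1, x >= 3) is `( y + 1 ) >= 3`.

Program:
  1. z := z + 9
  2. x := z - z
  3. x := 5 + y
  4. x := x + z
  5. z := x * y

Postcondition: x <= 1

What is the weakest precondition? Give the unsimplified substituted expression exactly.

post: x <= 1
stmt 5: z := x * y  -- replace 0 occurrence(s) of z with (x * y)
  => x <= 1
stmt 4: x := x + z  -- replace 1 occurrence(s) of x with (x + z)
  => ( x + z ) <= 1
stmt 3: x := 5 + y  -- replace 1 occurrence(s) of x with (5 + y)
  => ( ( 5 + y ) + z ) <= 1
stmt 2: x := z - z  -- replace 0 occurrence(s) of x with (z - z)
  => ( ( 5 + y ) + z ) <= 1
stmt 1: z := z + 9  -- replace 1 occurrence(s) of z with (z + 9)
  => ( ( 5 + y ) + ( z + 9 ) ) <= 1

Answer: ( ( 5 + y ) + ( z + 9 ) ) <= 1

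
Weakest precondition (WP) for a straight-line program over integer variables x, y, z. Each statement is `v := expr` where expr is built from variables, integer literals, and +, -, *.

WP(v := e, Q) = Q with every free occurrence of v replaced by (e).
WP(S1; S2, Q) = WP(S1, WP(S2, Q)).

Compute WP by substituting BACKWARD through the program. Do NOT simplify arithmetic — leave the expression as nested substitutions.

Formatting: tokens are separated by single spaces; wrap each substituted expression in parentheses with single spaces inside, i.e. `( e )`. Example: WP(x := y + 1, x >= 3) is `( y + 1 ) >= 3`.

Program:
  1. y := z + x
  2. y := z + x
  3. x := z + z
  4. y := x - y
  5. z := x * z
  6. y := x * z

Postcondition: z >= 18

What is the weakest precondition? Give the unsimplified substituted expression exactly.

Answer: ( ( z + z ) * z ) >= 18

Derivation:
post: z >= 18
stmt 6: y := x * z  -- replace 0 occurrence(s) of y with (x * z)
  => z >= 18
stmt 5: z := x * z  -- replace 1 occurrence(s) of z with (x * z)
  => ( x * z ) >= 18
stmt 4: y := x - y  -- replace 0 occurrence(s) of y with (x - y)
  => ( x * z ) >= 18
stmt 3: x := z + z  -- replace 1 occurrence(s) of x with (z + z)
  => ( ( z + z ) * z ) >= 18
stmt 2: y := z + x  -- replace 0 occurrence(s) of y with (z + x)
  => ( ( z + z ) * z ) >= 18
stmt 1: y := z + x  -- replace 0 occurrence(s) of y with (z + x)
  => ( ( z + z ) * z ) >= 18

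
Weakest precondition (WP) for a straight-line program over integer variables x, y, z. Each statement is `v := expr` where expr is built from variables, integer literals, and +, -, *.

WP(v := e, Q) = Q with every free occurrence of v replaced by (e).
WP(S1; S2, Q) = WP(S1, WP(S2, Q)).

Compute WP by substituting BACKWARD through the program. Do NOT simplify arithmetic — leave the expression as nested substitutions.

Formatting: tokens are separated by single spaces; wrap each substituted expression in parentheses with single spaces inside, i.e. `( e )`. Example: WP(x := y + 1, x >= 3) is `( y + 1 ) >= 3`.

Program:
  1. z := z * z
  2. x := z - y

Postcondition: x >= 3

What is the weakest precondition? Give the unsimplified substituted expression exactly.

Answer: ( ( z * z ) - y ) >= 3

Derivation:
post: x >= 3
stmt 2: x := z - y  -- replace 1 occurrence(s) of x with (z - y)
  => ( z - y ) >= 3
stmt 1: z := z * z  -- replace 1 occurrence(s) of z with (z * z)
  => ( ( z * z ) - y ) >= 3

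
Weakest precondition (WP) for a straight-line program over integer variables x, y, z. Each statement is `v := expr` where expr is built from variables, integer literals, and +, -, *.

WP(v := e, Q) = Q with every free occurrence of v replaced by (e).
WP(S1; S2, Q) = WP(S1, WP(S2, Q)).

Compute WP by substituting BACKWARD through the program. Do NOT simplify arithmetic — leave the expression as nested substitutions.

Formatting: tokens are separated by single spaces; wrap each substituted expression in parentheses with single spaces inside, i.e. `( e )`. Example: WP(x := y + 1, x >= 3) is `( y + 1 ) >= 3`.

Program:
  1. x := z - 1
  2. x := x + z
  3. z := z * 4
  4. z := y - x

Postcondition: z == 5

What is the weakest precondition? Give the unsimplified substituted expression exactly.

Answer: ( y - ( ( z - 1 ) + z ) ) == 5

Derivation:
post: z == 5
stmt 4: z := y - x  -- replace 1 occurrence(s) of z with (y - x)
  => ( y - x ) == 5
stmt 3: z := z * 4  -- replace 0 occurrence(s) of z with (z * 4)
  => ( y - x ) == 5
stmt 2: x := x + z  -- replace 1 occurrence(s) of x with (x + z)
  => ( y - ( x + z ) ) == 5
stmt 1: x := z - 1  -- replace 1 occurrence(s) of x with (z - 1)
  => ( y - ( ( z - 1 ) + z ) ) == 5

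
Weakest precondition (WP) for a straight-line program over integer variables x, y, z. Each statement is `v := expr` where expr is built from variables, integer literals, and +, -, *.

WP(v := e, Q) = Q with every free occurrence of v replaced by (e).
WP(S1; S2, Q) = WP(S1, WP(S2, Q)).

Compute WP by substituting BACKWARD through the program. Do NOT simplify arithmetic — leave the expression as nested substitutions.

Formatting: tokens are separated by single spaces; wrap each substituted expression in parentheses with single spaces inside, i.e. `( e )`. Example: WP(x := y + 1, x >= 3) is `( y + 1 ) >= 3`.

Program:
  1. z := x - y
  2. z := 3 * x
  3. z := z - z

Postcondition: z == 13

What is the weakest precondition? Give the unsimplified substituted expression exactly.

post: z == 13
stmt 3: z := z - z  -- replace 1 occurrence(s) of z with (z - z)
  => ( z - z ) == 13
stmt 2: z := 3 * x  -- replace 2 occurrence(s) of z with (3 * x)
  => ( ( 3 * x ) - ( 3 * x ) ) == 13
stmt 1: z := x - y  -- replace 0 occurrence(s) of z with (x - y)
  => ( ( 3 * x ) - ( 3 * x ) ) == 13

Answer: ( ( 3 * x ) - ( 3 * x ) ) == 13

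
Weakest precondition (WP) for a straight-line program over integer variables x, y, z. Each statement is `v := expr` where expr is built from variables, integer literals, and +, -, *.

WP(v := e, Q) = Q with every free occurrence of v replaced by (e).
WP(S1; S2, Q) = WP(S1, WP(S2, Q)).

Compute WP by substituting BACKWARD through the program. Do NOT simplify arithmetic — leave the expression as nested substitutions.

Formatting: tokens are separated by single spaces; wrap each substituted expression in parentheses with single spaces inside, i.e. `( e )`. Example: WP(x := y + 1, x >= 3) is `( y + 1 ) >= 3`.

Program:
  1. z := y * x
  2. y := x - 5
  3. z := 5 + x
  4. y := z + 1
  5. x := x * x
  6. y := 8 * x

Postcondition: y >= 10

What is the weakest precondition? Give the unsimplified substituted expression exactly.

post: y >= 10
stmt 6: y := 8 * x  -- replace 1 occurrence(s) of y with (8 * x)
  => ( 8 * x ) >= 10
stmt 5: x := x * x  -- replace 1 occurrence(s) of x with (x * x)
  => ( 8 * ( x * x ) ) >= 10
stmt 4: y := z + 1  -- replace 0 occurrence(s) of y with (z + 1)
  => ( 8 * ( x * x ) ) >= 10
stmt 3: z := 5 + x  -- replace 0 occurrence(s) of z with (5 + x)
  => ( 8 * ( x * x ) ) >= 10
stmt 2: y := x - 5  -- replace 0 occurrence(s) of y with (x - 5)
  => ( 8 * ( x * x ) ) >= 10
stmt 1: z := y * x  -- replace 0 occurrence(s) of z with (y * x)
  => ( 8 * ( x * x ) ) >= 10

Answer: ( 8 * ( x * x ) ) >= 10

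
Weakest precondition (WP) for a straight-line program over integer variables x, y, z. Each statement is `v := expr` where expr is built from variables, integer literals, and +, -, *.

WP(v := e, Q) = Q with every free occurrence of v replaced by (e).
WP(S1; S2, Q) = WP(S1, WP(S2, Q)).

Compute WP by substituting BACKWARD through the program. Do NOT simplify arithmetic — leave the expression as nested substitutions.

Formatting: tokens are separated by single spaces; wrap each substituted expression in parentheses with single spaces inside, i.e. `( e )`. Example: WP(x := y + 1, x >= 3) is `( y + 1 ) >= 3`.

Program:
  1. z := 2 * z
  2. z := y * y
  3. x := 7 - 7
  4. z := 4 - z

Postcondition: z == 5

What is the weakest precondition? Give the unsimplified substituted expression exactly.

post: z == 5
stmt 4: z := 4 - z  -- replace 1 occurrence(s) of z with (4 - z)
  => ( 4 - z ) == 5
stmt 3: x := 7 - 7  -- replace 0 occurrence(s) of x with (7 - 7)
  => ( 4 - z ) == 5
stmt 2: z := y * y  -- replace 1 occurrence(s) of z with (y * y)
  => ( 4 - ( y * y ) ) == 5
stmt 1: z := 2 * z  -- replace 0 occurrence(s) of z with (2 * z)
  => ( 4 - ( y * y ) ) == 5

Answer: ( 4 - ( y * y ) ) == 5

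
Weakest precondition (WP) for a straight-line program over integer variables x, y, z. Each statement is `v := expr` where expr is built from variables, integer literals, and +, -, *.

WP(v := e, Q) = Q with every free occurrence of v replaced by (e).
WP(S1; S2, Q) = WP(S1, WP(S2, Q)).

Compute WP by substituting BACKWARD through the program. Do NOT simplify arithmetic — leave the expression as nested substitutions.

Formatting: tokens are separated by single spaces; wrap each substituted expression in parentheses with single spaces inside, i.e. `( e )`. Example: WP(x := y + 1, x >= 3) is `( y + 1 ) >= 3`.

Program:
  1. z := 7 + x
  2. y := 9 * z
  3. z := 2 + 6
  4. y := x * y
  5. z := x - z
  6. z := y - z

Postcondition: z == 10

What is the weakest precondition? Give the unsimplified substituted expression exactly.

post: z == 10
stmt 6: z := y - z  -- replace 1 occurrence(s) of z with (y - z)
  => ( y - z ) == 10
stmt 5: z := x - z  -- replace 1 occurrence(s) of z with (x - z)
  => ( y - ( x - z ) ) == 10
stmt 4: y := x * y  -- replace 1 occurrence(s) of y with (x * y)
  => ( ( x * y ) - ( x - z ) ) == 10
stmt 3: z := 2 + 6  -- replace 1 occurrence(s) of z with (2 + 6)
  => ( ( x * y ) - ( x - ( 2 + 6 ) ) ) == 10
stmt 2: y := 9 * z  -- replace 1 occurrence(s) of y with (9 * z)
  => ( ( x * ( 9 * z ) ) - ( x - ( 2 + 6 ) ) ) == 10
stmt 1: z := 7 + x  -- replace 1 occurrence(s) of z with (7 + x)
  => ( ( x * ( 9 * ( 7 + x ) ) ) - ( x - ( 2 + 6 ) ) ) == 10

Answer: ( ( x * ( 9 * ( 7 + x ) ) ) - ( x - ( 2 + 6 ) ) ) == 10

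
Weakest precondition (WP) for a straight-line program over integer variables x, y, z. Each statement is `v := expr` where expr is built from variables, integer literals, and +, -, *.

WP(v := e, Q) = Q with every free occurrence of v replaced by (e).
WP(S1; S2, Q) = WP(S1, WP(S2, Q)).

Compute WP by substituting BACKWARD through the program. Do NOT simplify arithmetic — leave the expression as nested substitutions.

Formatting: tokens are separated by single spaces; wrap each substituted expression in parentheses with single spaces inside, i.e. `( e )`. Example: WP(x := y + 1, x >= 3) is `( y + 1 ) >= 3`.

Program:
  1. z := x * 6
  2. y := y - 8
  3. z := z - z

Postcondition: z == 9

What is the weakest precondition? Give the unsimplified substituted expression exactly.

post: z == 9
stmt 3: z := z - z  -- replace 1 occurrence(s) of z with (z - z)
  => ( z - z ) == 9
stmt 2: y := y - 8  -- replace 0 occurrence(s) of y with (y - 8)
  => ( z - z ) == 9
stmt 1: z := x * 6  -- replace 2 occurrence(s) of z with (x * 6)
  => ( ( x * 6 ) - ( x * 6 ) ) == 9

Answer: ( ( x * 6 ) - ( x * 6 ) ) == 9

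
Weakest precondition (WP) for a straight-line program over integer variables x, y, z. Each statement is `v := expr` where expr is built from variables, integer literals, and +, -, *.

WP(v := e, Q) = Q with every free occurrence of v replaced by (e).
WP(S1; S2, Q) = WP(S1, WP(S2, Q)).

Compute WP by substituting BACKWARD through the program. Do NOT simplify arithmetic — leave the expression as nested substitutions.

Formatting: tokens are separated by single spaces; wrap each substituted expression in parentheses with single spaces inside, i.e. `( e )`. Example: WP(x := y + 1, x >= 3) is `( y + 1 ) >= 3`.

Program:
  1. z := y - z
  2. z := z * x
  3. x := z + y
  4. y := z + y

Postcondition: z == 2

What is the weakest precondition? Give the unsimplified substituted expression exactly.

post: z == 2
stmt 4: y := z + y  -- replace 0 occurrence(s) of y with (z + y)
  => z == 2
stmt 3: x := z + y  -- replace 0 occurrence(s) of x with (z + y)
  => z == 2
stmt 2: z := z * x  -- replace 1 occurrence(s) of z with (z * x)
  => ( z * x ) == 2
stmt 1: z := y - z  -- replace 1 occurrence(s) of z with (y - z)
  => ( ( y - z ) * x ) == 2

Answer: ( ( y - z ) * x ) == 2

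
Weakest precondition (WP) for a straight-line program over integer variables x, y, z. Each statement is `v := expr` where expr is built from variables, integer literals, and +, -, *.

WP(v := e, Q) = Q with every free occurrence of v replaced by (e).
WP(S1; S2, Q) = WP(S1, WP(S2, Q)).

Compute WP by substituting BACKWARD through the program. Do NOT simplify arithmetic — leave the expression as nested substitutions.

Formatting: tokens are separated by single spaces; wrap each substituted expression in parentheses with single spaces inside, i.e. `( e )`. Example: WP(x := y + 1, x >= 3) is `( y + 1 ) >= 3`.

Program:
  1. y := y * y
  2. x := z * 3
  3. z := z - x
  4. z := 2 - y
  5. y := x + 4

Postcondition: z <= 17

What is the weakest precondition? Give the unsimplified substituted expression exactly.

Answer: ( 2 - ( y * y ) ) <= 17

Derivation:
post: z <= 17
stmt 5: y := x + 4  -- replace 0 occurrence(s) of y with (x + 4)
  => z <= 17
stmt 4: z := 2 - y  -- replace 1 occurrence(s) of z with (2 - y)
  => ( 2 - y ) <= 17
stmt 3: z := z - x  -- replace 0 occurrence(s) of z with (z - x)
  => ( 2 - y ) <= 17
stmt 2: x := z * 3  -- replace 0 occurrence(s) of x with (z * 3)
  => ( 2 - y ) <= 17
stmt 1: y := y * y  -- replace 1 occurrence(s) of y with (y * y)
  => ( 2 - ( y * y ) ) <= 17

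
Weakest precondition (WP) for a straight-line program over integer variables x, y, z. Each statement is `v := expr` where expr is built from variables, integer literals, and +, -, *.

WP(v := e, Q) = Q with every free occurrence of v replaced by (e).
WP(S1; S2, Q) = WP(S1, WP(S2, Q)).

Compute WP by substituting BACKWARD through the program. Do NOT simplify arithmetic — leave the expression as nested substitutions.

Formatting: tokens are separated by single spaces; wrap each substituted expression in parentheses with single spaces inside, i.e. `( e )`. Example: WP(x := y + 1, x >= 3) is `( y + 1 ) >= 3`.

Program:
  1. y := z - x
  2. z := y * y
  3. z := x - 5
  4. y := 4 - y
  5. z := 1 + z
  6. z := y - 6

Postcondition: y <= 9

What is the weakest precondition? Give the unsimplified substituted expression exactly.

post: y <= 9
stmt 6: z := y - 6  -- replace 0 occurrence(s) of z with (y - 6)
  => y <= 9
stmt 5: z := 1 + z  -- replace 0 occurrence(s) of z with (1 + z)
  => y <= 9
stmt 4: y := 4 - y  -- replace 1 occurrence(s) of y with (4 - y)
  => ( 4 - y ) <= 9
stmt 3: z := x - 5  -- replace 0 occurrence(s) of z with (x - 5)
  => ( 4 - y ) <= 9
stmt 2: z := y * y  -- replace 0 occurrence(s) of z with (y * y)
  => ( 4 - y ) <= 9
stmt 1: y := z - x  -- replace 1 occurrence(s) of y with (z - x)
  => ( 4 - ( z - x ) ) <= 9

Answer: ( 4 - ( z - x ) ) <= 9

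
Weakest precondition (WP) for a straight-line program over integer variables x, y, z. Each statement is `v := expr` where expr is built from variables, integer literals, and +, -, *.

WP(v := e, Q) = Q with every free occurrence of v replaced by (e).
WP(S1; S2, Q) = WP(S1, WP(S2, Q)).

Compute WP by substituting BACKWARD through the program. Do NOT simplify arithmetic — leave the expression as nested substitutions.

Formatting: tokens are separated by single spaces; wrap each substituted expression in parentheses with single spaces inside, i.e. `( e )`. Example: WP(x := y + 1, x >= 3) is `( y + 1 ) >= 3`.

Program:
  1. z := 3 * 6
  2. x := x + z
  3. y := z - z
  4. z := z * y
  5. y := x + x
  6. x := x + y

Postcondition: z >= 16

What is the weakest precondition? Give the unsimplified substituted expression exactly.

post: z >= 16
stmt 6: x := x + y  -- replace 0 occurrence(s) of x with (x + y)
  => z >= 16
stmt 5: y := x + x  -- replace 0 occurrence(s) of y with (x + x)
  => z >= 16
stmt 4: z := z * y  -- replace 1 occurrence(s) of z with (z * y)
  => ( z * y ) >= 16
stmt 3: y := z - z  -- replace 1 occurrence(s) of y with (z - z)
  => ( z * ( z - z ) ) >= 16
stmt 2: x := x + z  -- replace 0 occurrence(s) of x with (x + z)
  => ( z * ( z - z ) ) >= 16
stmt 1: z := 3 * 6  -- replace 3 occurrence(s) of z with (3 * 6)
  => ( ( 3 * 6 ) * ( ( 3 * 6 ) - ( 3 * 6 ) ) ) >= 16

Answer: ( ( 3 * 6 ) * ( ( 3 * 6 ) - ( 3 * 6 ) ) ) >= 16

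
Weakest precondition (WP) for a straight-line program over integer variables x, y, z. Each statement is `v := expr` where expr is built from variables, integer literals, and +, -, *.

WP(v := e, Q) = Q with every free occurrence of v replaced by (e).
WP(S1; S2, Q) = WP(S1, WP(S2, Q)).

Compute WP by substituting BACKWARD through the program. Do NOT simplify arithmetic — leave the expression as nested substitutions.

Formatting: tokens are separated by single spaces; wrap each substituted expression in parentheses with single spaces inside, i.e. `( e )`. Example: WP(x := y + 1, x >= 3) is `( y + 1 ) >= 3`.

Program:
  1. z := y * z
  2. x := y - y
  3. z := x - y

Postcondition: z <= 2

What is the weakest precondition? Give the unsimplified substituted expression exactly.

Answer: ( ( y - y ) - y ) <= 2

Derivation:
post: z <= 2
stmt 3: z := x - y  -- replace 1 occurrence(s) of z with (x - y)
  => ( x - y ) <= 2
stmt 2: x := y - y  -- replace 1 occurrence(s) of x with (y - y)
  => ( ( y - y ) - y ) <= 2
stmt 1: z := y * z  -- replace 0 occurrence(s) of z with (y * z)
  => ( ( y - y ) - y ) <= 2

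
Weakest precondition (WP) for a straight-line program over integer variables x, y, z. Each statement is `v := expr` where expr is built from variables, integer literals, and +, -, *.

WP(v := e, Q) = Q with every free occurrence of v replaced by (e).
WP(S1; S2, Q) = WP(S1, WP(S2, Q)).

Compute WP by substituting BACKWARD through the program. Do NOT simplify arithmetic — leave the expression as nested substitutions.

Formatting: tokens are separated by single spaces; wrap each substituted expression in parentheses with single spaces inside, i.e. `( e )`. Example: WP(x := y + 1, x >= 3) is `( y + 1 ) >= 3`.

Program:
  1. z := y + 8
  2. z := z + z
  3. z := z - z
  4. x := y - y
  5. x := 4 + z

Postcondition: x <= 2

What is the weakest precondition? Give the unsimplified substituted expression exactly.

post: x <= 2
stmt 5: x := 4 + z  -- replace 1 occurrence(s) of x with (4 + z)
  => ( 4 + z ) <= 2
stmt 4: x := y - y  -- replace 0 occurrence(s) of x with (y - y)
  => ( 4 + z ) <= 2
stmt 3: z := z - z  -- replace 1 occurrence(s) of z with (z - z)
  => ( 4 + ( z - z ) ) <= 2
stmt 2: z := z + z  -- replace 2 occurrence(s) of z with (z + z)
  => ( 4 + ( ( z + z ) - ( z + z ) ) ) <= 2
stmt 1: z := y + 8  -- replace 4 occurrence(s) of z with (y + 8)
  => ( 4 + ( ( ( y + 8 ) + ( y + 8 ) ) - ( ( y + 8 ) + ( y + 8 ) ) ) ) <= 2

Answer: ( 4 + ( ( ( y + 8 ) + ( y + 8 ) ) - ( ( y + 8 ) + ( y + 8 ) ) ) ) <= 2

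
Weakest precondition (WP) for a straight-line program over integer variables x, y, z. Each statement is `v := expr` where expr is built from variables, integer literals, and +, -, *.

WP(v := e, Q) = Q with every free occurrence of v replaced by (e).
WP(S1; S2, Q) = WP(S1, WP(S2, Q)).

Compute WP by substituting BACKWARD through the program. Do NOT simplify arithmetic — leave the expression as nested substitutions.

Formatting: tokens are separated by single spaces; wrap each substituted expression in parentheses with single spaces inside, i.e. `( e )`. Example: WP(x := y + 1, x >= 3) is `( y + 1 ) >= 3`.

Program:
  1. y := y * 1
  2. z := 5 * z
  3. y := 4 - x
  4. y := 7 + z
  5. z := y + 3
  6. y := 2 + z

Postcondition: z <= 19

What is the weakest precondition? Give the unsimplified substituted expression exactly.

post: z <= 19
stmt 6: y := 2 + z  -- replace 0 occurrence(s) of y with (2 + z)
  => z <= 19
stmt 5: z := y + 3  -- replace 1 occurrence(s) of z with (y + 3)
  => ( y + 3 ) <= 19
stmt 4: y := 7 + z  -- replace 1 occurrence(s) of y with (7 + z)
  => ( ( 7 + z ) + 3 ) <= 19
stmt 3: y := 4 - x  -- replace 0 occurrence(s) of y with (4 - x)
  => ( ( 7 + z ) + 3 ) <= 19
stmt 2: z := 5 * z  -- replace 1 occurrence(s) of z with (5 * z)
  => ( ( 7 + ( 5 * z ) ) + 3 ) <= 19
stmt 1: y := y * 1  -- replace 0 occurrence(s) of y with (y * 1)
  => ( ( 7 + ( 5 * z ) ) + 3 ) <= 19

Answer: ( ( 7 + ( 5 * z ) ) + 3 ) <= 19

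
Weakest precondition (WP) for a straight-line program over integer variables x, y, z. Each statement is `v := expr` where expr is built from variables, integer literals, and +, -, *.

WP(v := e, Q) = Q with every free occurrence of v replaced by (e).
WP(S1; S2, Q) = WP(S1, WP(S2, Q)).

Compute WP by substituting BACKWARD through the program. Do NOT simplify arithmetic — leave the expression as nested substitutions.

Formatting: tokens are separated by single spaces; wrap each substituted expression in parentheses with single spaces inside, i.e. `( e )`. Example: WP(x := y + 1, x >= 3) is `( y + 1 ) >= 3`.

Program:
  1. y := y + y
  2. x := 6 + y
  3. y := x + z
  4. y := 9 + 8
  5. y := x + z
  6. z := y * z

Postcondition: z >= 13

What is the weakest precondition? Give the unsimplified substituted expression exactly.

post: z >= 13
stmt 6: z := y * z  -- replace 1 occurrence(s) of z with (y * z)
  => ( y * z ) >= 13
stmt 5: y := x + z  -- replace 1 occurrence(s) of y with (x + z)
  => ( ( x + z ) * z ) >= 13
stmt 4: y := 9 + 8  -- replace 0 occurrence(s) of y with (9 + 8)
  => ( ( x + z ) * z ) >= 13
stmt 3: y := x + z  -- replace 0 occurrence(s) of y with (x + z)
  => ( ( x + z ) * z ) >= 13
stmt 2: x := 6 + y  -- replace 1 occurrence(s) of x with (6 + y)
  => ( ( ( 6 + y ) + z ) * z ) >= 13
stmt 1: y := y + y  -- replace 1 occurrence(s) of y with (y + y)
  => ( ( ( 6 + ( y + y ) ) + z ) * z ) >= 13

Answer: ( ( ( 6 + ( y + y ) ) + z ) * z ) >= 13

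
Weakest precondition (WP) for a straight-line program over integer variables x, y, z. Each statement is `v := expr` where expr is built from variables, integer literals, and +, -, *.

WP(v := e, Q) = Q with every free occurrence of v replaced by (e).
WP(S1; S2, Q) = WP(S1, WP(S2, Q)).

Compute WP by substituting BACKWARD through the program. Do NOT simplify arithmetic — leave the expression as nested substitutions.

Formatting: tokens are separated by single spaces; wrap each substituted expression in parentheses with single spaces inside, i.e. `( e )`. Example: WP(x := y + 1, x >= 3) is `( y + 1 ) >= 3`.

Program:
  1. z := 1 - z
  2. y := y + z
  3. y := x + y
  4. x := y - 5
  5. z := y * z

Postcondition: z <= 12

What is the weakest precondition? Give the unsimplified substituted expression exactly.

Answer: ( ( x + ( y + ( 1 - z ) ) ) * ( 1 - z ) ) <= 12

Derivation:
post: z <= 12
stmt 5: z := y * z  -- replace 1 occurrence(s) of z with (y * z)
  => ( y * z ) <= 12
stmt 4: x := y - 5  -- replace 0 occurrence(s) of x with (y - 5)
  => ( y * z ) <= 12
stmt 3: y := x + y  -- replace 1 occurrence(s) of y with (x + y)
  => ( ( x + y ) * z ) <= 12
stmt 2: y := y + z  -- replace 1 occurrence(s) of y with (y + z)
  => ( ( x + ( y + z ) ) * z ) <= 12
stmt 1: z := 1 - z  -- replace 2 occurrence(s) of z with (1 - z)
  => ( ( x + ( y + ( 1 - z ) ) ) * ( 1 - z ) ) <= 12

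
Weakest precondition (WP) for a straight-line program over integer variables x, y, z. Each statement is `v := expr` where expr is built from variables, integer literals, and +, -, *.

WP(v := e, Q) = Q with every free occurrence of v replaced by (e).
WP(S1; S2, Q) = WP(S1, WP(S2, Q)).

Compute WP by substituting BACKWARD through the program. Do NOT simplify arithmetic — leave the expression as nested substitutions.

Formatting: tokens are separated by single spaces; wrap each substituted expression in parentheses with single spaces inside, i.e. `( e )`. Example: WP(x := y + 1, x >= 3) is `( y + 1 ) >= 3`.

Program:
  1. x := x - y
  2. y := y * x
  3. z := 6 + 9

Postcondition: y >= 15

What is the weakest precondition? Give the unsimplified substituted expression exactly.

post: y >= 15
stmt 3: z := 6 + 9  -- replace 0 occurrence(s) of z with (6 + 9)
  => y >= 15
stmt 2: y := y * x  -- replace 1 occurrence(s) of y with (y * x)
  => ( y * x ) >= 15
stmt 1: x := x - y  -- replace 1 occurrence(s) of x with (x - y)
  => ( y * ( x - y ) ) >= 15

Answer: ( y * ( x - y ) ) >= 15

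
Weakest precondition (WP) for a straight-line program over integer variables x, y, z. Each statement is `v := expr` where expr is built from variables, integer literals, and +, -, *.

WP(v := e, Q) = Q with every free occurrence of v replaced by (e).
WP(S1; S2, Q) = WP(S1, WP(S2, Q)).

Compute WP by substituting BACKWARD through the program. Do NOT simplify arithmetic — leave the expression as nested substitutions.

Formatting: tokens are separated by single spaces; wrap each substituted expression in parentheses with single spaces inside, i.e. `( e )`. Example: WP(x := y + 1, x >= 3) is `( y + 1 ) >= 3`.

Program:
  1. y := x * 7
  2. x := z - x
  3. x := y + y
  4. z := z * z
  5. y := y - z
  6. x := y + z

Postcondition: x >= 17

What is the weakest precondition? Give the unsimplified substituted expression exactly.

Answer: ( ( ( x * 7 ) - ( z * z ) ) + ( z * z ) ) >= 17

Derivation:
post: x >= 17
stmt 6: x := y + z  -- replace 1 occurrence(s) of x with (y + z)
  => ( y + z ) >= 17
stmt 5: y := y - z  -- replace 1 occurrence(s) of y with (y - z)
  => ( ( y - z ) + z ) >= 17
stmt 4: z := z * z  -- replace 2 occurrence(s) of z with (z * z)
  => ( ( y - ( z * z ) ) + ( z * z ) ) >= 17
stmt 3: x := y + y  -- replace 0 occurrence(s) of x with (y + y)
  => ( ( y - ( z * z ) ) + ( z * z ) ) >= 17
stmt 2: x := z - x  -- replace 0 occurrence(s) of x with (z - x)
  => ( ( y - ( z * z ) ) + ( z * z ) ) >= 17
stmt 1: y := x * 7  -- replace 1 occurrence(s) of y with (x * 7)
  => ( ( ( x * 7 ) - ( z * z ) ) + ( z * z ) ) >= 17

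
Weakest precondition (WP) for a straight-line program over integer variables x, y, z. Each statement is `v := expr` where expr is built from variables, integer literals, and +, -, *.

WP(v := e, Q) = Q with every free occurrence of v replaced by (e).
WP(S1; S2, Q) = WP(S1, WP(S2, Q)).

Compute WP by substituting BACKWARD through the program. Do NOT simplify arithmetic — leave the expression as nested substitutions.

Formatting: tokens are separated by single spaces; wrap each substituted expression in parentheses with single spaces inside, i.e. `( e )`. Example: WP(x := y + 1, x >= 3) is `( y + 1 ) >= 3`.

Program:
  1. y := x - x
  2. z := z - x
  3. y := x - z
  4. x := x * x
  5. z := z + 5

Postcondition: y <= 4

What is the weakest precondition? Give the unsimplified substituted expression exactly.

post: y <= 4
stmt 5: z := z + 5  -- replace 0 occurrence(s) of z with (z + 5)
  => y <= 4
stmt 4: x := x * x  -- replace 0 occurrence(s) of x with (x * x)
  => y <= 4
stmt 3: y := x - z  -- replace 1 occurrence(s) of y with (x - z)
  => ( x - z ) <= 4
stmt 2: z := z - x  -- replace 1 occurrence(s) of z with (z - x)
  => ( x - ( z - x ) ) <= 4
stmt 1: y := x - x  -- replace 0 occurrence(s) of y with (x - x)
  => ( x - ( z - x ) ) <= 4

Answer: ( x - ( z - x ) ) <= 4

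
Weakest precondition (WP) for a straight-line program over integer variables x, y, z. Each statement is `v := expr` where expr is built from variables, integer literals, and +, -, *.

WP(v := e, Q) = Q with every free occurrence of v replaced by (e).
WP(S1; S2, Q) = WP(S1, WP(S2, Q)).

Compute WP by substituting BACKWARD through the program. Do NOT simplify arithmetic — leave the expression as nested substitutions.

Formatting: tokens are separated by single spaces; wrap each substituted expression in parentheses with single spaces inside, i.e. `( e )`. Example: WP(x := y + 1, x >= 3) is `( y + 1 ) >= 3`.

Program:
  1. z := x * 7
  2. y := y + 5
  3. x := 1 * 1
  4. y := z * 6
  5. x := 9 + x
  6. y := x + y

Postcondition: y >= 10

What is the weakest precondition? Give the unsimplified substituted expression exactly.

Answer: ( ( 9 + ( 1 * 1 ) ) + ( ( x * 7 ) * 6 ) ) >= 10

Derivation:
post: y >= 10
stmt 6: y := x + y  -- replace 1 occurrence(s) of y with (x + y)
  => ( x + y ) >= 10
stmt 5: x := 9 + x  -- replace 1 occurrence(s) of x with (9 + x)
  => ( ( 9 + x ) + y ) >= 10
stmt 4: y := z * 6  -- replace 1 occurrence(s) of y with (z * 6)
  => ( ( 9 + x ) + ( z * 6 ) ) >= 10
stmt 3: x := 1 * 1  -- replace 1 occurrence(s) of x with (1 * 1)
  => ( ( 9 + ( 1 * 1 ) ) + ( z * 6 ) ) >= 10
stmt 2: y := y + 5  -- replace 0 occurrence(s) of y with (y + 5)
  => ( ( 9 + ( 1 * 1 ) ) + ( z * 6 ) ) >= 10
stmt 1: z := x * 7  -- replace 1 occurrence(s) of z with (x * 7)
  => ( ( 9 + ( 1 * 1 ) ) + ( ( x * 7 ) * 6 ) ) >= 10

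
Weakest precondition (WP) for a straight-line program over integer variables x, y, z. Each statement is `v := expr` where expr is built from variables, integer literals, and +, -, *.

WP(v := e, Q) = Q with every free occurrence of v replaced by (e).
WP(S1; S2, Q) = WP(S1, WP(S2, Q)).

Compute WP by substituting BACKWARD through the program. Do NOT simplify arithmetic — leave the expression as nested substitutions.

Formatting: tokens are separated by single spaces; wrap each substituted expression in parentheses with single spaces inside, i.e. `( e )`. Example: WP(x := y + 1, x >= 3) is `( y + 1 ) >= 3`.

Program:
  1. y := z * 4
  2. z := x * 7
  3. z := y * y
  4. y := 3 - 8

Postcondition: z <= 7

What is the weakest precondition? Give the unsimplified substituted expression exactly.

Answer: ( ( z * 4 ) * ( z * 4 ) ) <= 7

Derivation:
post: z <= 7
stmt 4: y := 3 - 8  -- replace 0 occurrence(s) of y with (3 - 8)
  => z <= 7
stmt 3: z := y * y  -- replace 1 occurrence(s) of z with (y * y)
  => ( y * y ) <= 7
stmt 2: z := x * 7  -- replace 0 occurrence(s) of z with (x * 7)
  => ( y * y ) <= 7
stmt 1: y := z * 4  -- replace 2 occurrence(s) of y with (z * 4)
  => ( ( z * 4 ) * ( z * 4 ) ) <= 7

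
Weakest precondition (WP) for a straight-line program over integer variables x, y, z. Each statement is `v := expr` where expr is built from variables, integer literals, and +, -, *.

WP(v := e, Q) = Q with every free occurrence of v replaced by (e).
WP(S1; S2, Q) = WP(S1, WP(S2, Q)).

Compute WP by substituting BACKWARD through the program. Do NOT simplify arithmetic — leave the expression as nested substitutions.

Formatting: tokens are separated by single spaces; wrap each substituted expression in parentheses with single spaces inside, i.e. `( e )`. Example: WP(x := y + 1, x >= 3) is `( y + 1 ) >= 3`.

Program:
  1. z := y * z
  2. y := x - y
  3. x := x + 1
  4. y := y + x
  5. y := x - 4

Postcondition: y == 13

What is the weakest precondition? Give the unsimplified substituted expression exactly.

Answer: ( ( x + 1 ) - 4 ) == 13

Derivation:
post: y == 13
stmt 5: y := x - 4  -- replace 1 occurrence(s) of y with (x - 4)
  => ( x - 4 ) == 13
stmt 4: y := y + x  -- replace 0 occurrence(s) of y with (y + x)
  => ( x - 4 ) == 13
stmt 3: x := x + 1  -- replace 1 occurrence(s) of x with (x + 1)
  => ( ( x + 1 ) - 4 ) == 13
stmt 2: y := x - y  -- replace 0 occurrence(s) of y with (x - y)
  => ( ( x + 1 ) - 4 ) == 13
stmt 1: z := y * z  -- replace 0 occurrence(s) of z with (y * z)
  => ( ( x + 1 ) - 4 ) == 13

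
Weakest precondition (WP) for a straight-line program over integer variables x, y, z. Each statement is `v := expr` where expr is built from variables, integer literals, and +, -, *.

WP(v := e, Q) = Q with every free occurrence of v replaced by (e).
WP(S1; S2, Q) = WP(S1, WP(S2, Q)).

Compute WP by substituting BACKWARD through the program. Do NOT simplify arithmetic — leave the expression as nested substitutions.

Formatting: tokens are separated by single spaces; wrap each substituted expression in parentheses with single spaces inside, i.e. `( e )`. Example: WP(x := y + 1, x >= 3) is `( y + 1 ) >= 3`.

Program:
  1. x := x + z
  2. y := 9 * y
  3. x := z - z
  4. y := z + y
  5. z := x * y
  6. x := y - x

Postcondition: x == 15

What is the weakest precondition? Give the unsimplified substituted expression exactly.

Answer: ( ( z + ( 9 * y ) ) - ( z - z ) ) == 15

Derivation:
post: x == 15
stmt 6: x := y - x  -- replace 1 occurrence(s) of x with (y - x)
  => ( y - x ) == 15
stmt 5: z := x * y  -- replace 0 occurrence(s) of z with (x * y)
  => ( y - x ) == 15
stmt 4: y := z + y  -- replace 1 occurrence(s) of y with (z + y)
  => ( ( z + y ) - x ) == 15
stmt 3: x := z - z  -- replace 1 occurrence(s) of x with (z - z)
  => ( ( z + y ) - ( z - z ) ) == 15
stmt 2: y := 9 * y  -- replace 1 occurrence(s) of y with (9 * y)
  => ( ( z + ( 9 * y ) ) - ( z - z ) ) == 15
stmt 1: x := x + z  -- replace 0 occurrence(s) of x with (x + z)
  => ( ( z + ( 9 * y ) ) - ( z - z ) ) == 15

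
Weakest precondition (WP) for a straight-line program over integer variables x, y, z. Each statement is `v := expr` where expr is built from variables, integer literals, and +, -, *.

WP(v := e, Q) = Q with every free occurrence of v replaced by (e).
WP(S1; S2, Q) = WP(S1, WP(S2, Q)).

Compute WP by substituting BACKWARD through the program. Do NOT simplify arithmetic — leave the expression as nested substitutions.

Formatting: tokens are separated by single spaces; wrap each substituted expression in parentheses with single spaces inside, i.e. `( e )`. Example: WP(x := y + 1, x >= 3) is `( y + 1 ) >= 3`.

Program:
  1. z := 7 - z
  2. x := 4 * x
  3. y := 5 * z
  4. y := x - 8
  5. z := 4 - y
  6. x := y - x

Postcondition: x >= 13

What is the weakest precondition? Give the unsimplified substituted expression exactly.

Answer: ( ( ( 4 * x ) - 8 ) - ( 4 * x ) ) >= 13

Derivation:
post: x >= 13
stmt 6: x := y - x  -- replace 1 occurrence(s) of x with (y - x)
  => ( y - x ) >= 13
stmt 5: z := 4 - y  -- replace 0 occurrence(s) of z with (4 - y)
  => ( y - x ) >= 13
stmt 4: y := x - 8  -- replace 1 occurrence(s) of y with (x - 8)
  => ( ( x - 8 ) - x ) >= 13
stmt 3: y := 5 * z  -- replace 0 occurrence(s) of y with (5 * z)
  => ( ( x - 8 ) - x ) >= 13
stmt 2: x := 4 * x  -- replace 2 occurrence(s) of x with (4 * x)
  => ( ( ( 4 * x ) - 8 ) - ( 4 * x ) ) >= 13
stmt 1: z := 7 - z  -- replace 0 occurrence(s) of z with (7 - z)
  => ( ( ( 4 * x ) - 8 ) - ( 4 * x ) ) >= 13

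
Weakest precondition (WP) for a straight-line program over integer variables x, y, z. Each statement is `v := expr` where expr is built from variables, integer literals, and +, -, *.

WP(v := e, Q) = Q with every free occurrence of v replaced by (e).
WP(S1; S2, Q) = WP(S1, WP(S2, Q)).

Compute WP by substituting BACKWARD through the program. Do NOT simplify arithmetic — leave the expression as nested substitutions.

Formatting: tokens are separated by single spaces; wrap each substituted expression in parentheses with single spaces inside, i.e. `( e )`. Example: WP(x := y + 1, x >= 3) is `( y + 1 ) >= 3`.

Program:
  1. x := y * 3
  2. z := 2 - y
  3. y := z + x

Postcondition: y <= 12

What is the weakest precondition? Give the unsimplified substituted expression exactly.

post: y <= 12
stmt 3: y := z + x  -- replace 1 occurrence(s) of y with (z + x)
  => ( z + x ) <= 12
stmt 2: z := 2 - y  -- replace 1 occurrence(s) of z with (2 - y)
  => ( ( 2 - y ) + x ) <= 12
stmt 1: x := y * 3  -- replace 1 occurrence(s) of x with (y * 3)
  => ( ( 2 - y ) + ( y * 3 ) ) <= 12

Answer: ( ( 2 - y ) + ( y * 3 ) ) <= 12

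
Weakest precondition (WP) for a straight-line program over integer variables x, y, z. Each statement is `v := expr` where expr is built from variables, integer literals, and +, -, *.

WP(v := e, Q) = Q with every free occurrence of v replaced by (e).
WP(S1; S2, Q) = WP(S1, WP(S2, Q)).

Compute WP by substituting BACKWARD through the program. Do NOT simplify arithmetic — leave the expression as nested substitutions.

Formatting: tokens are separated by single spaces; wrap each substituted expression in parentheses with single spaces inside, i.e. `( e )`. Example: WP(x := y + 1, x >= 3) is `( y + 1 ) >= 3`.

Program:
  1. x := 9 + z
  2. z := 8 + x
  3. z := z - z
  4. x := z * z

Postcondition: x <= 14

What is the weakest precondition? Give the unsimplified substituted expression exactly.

Answer: ( ( ( 8 + ( 9 + z ) ) - ( 8 + ( 9 + z ) ) ) * ( ( 8 + ( 9 + z ) ) - ( 8 + ( 9 + z ) ) ) ) <= 14

Derivation:
post: x <= 14
stmt 4: x := z * z  -- replace 1 occurrence(s) of x with (z * z)
  => ( z * z ) <= 14
stmt 3: z := z - z  -- replace 2 occurrence(s) of z with (z - z)
  => ( ( z - z ) * ( z - z ) ) <= 14
stmt 2: z := 8 + x  -- replace 4 occurrence(s) of z with (8 + x)
  => ( ( ( 8 + x ) - ( 8 + x ) ) * ( ( 8 + x ) - ( 8 + x ) ) ) <= 14
stmt 1: x := 9 + z  -- replace 4 occurrence(s) of x with (9 + z)
  => ( ( ( 8 + ( 9 + z ) ) - ( 8 + ( 9 + z ) ) ) * ( ( 8 + ( 9 + z ) ) - ( 8 + ( 9 + z ) ) ) ) <= 14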